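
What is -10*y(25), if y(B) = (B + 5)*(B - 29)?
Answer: 1200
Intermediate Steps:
y(B) = (-29 + B)*(5 + B) (y(B) = (5 + B)*(-29 + B) = (-29 + B)*(5 + B))
-10*y(25) = -10*(-145 + 25**2 - 24*25) = -10*(-145 + 625 - 600) = -10*(-120) = 1200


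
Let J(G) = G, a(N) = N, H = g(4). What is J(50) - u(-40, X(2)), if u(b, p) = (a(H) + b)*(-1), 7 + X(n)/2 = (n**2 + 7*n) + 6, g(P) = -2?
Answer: 8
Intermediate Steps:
H = -2
X(n) = -2 + 2*n**2 + 14*n (X(n) = -14 + 2*((n**2 + 7*n) + 6) = -14 + 2*(6 + n**2 + 7*n) = -14 + (12 + 2*n**2 + 14*n) = -2 + 2*n**2 + 14*n)
u(b, p) = 2 - b (u(b, p) = (-2 + b)*(-1) = 2 - b)
J(50) - u(-40, X(2)) = 50 - (2 - 1*(-40)) = 50 - (2 + 40) = 50 - 1*42 = 50 - 42 = 8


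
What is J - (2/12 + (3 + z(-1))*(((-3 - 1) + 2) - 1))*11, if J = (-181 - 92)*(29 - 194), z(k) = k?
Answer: 270655/6 ≈ 45109.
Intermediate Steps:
J = 45045 (J = -273*(-165) = 45045)
J - (2/12 + (3 + z(-1))*(((-3 - 1) + 2) - 1))*11 = 45045 - (2/12 + (3 - 1)*(((-3 - 1) + 2) - 1))*11 = 45045 - (2*(1/12) + 2*((-4 + 2) - 1))*11 = 45045 - (1/6 + 2*(-2 - 1))*11 = 45045 - (1/6 + 2*(-3))*11 = 45045 - (1/6 - 6)*11 = 45045 - (-35)*11/6 = 45045 - 1*(-385/6) = 45045 + 385/6 = 270655/6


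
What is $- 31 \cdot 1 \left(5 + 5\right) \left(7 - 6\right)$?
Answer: $-310$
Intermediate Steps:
$- 31 \cdot 1 \left(5 + 5\right) \left(7 - 6\right) = - 31 \cdot 1 \cdot 10 \left(7 - 6\right) = \left(-31\right) 10 \cdot 1 = \left(-310\right) 1 = -310$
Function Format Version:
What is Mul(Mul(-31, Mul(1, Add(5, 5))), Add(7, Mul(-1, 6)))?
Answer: -310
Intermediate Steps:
Mul(Mul(-31, Mul(1, Add(5, 5))), Add(7, Mul(-1, 6))) = Mul(Mul(-31, Mul(1, 10)), Add(7, -6)) = Mul(Mul(-31, 10), 1) = Mul(-310, 1) = -310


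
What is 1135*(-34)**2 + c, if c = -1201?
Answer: 1310859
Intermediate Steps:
1135*(-34)**2 + c = 1135*(-34)**2 - 1201 = 1135*1156 - 1201 = 1312060 - 1201 = 1310859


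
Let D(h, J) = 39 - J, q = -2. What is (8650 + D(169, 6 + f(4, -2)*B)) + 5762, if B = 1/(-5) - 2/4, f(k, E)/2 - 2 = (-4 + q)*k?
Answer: 72071/5 ≈ 14414.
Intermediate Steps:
f(k, E) = 4 - 12*k (f(k, E) = 4 + 2*((-4 - 2)*k) = 4 + 2*(-6*k) = 4 - 12*k)
B = -7/10 (B = 1*(-⅕) - 2*¼ = -⅕ - ½ = -7/10 ≈ -0.70000)
(8650 + D(169, 6 + f(4, -2)*B)) + 5762 = (8650 + (39 - (6 + (4 - 12*4)*(-7/10)))) + 5762 = (8650 + (39 - (6 + (4 - 48)*(-7/10)))) + 5762 = (8650 + (39 - (6 - 44*(-7/10)))) + 5762 = (8650 + (39 - (6 + 154/5))) + 5762 = (8650 + (39 - 1*184/5)) + 5762 = (8650 + (39 - 184/5)) + 5762 = (8650 + 11/5) + 5762 = 43261/5 + 5762 = 72071/5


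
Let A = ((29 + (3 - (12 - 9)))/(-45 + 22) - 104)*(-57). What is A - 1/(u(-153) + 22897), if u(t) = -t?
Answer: 3180830827/530150 ≈ 5999.9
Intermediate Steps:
A = 137997/23 (A = ((29 + (3 - 1*3))/(-23) - 104)*(-57) = ((29 + (3 - 3))*(-1/23) - 104)*(-57) = ((29 + 0)*(-1/23) - 104)*(-57) = (29*(-1/23) - 104)*(-57) = (-29/23 - 104)*(-57) = -2421/23*(-57) = 137997/23 ≈ 5999.9)
A - 1/(u(-153) + 22897) = 137997/23 - 1/(-1*(-153) + 22897) = 137997/23 - 1/(153 + 22897) = 137997/23 - 1/23050 = 3180830827/530150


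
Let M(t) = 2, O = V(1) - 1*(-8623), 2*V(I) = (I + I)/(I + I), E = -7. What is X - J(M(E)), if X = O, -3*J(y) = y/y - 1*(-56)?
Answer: 17285/2 ≈ 8642.5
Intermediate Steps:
V(I) = ½ (V(I) = ((I + I)/(I + I))/2 = ((2*I)/((2*I)))/2 = ((2*I)*(1/(2*I)))/2 = (½)*1 = ½)
O = 17247/2 (O = ½ - 1*(-8623) = ½ + 8623 = 17247/2 ≈ 8623.5)
J(y) = -19 (J(y) = -(y/y - 1*(-56))/3 = -(1 + 56)/3 = -⅓*57 = -19)
X = 17247/2 ≈ 8623.5
X - J(M(E)) = 17247/2 - 1*(-19) = 17247/2 + 19 = 17285/2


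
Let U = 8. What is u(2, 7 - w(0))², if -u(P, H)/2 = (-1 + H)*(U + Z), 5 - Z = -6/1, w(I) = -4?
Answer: 144400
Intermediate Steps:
Z = 11 (Z = 5 - (-6)/1 = 5 - (-6) = 5 - 1*(-6) = 5 + 6 = 11)
u(P, H) = 38 - 38*H (u(P, H) = -2*(-1 + H)*(8 + 11) = -2*(-1 + H)*19 = -2*(-19 + 19*H) = 38 - 38*H)
u(2, 7 - w(0))² = (38 - 38*(7 - 1*(-4)))² = (38 - 38*(7 + 4))² = (38 - 38*11)² = (38 - 418)² = (-380)² = 144400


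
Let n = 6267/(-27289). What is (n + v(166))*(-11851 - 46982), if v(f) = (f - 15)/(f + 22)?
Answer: -173112749019/5130332 ≈ -33743.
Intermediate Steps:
v(f) = (-15 + f)/(22 + f)
n = -6267/27289 (n = 6267*(-1/27289) = -6267/27289 ≈ -0.22965)
(n + v(166))*(-11851 - 46982) = (-6267/27289 + (-15 + 166)/(22 + 166))*(-11851 - 46982) = (-6267/27289 + 151/188)*(-58833) = (2942443/5130332)*(-58833) = -173112749019/5130332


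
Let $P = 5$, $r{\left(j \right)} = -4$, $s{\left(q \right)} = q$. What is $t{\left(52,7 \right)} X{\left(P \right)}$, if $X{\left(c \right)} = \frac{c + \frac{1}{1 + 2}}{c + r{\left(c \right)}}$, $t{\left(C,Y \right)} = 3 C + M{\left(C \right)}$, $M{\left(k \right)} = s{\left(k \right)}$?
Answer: $\frac{3328}{3} \approx 1109.3$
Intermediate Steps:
$M{\left(k \right)} = k$
$t{\left(C,Y \right)} = 4 C$ ($t{\left(C,Y \right)} = 3 C + C = 4 C$)
$X{\left(c \right)} = \frac{\frac{1}{3} + c}{-4 + c}$ ($X{\left(c \right)} = \frac{c + \frac{1}{1 + 2}}{c - 4} = \frac{c + \frac{1}{3}}{-4 + c} = \frac{\frac{1}{3} + c}{-4 + c}$)
$t{\left(52,7 \right)} X{\left(P \right)} = 4 \cdot 52 \frac{\frac{1}{3} + 5}{-4 + 5} = 208 \cdot 1^{-1} \cdot \frac{16}{3} = 208 \cdot 1 \cdot \frac{16}{3} = 208 \cdot \frac{16}{3} = \frac{3328}{3}$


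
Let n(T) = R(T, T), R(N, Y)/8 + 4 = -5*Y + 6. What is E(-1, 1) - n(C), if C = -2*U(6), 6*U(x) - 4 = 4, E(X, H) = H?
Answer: -365/3 ≈ -121.67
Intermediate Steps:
U(x) = 4/3 (U(x) = ⅔ + (⅙)*4 = ⅔ + ⅔ = 4/3)
C = -8/3 (C = -2*4/3 = -8/3 ≈ -2.6667)
R(N, Y) = 16 - 40*Y (R(N, Y) = -32 + 8*(-5*Y + 6) = -32 + 8*(6 - 5*Y) = -32 + (48 - 40*Y) = 16 - 40*Y)
n(T) = 16 - 40*T
E(-1, 1) - n(C) = 1 - (16 - 40*(-8/3)) = 1 - (16 + 320/3) = 1 - 1*368/3 = 1 - 368/3 = -365/3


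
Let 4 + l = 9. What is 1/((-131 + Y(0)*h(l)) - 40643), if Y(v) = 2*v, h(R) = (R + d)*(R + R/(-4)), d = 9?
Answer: -1/40774 ≈ -2.4525e-5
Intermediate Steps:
l = 5 (l = -4 + 9 = 5)
h(R) = 3*R*(9 + R)/4 (h(R) = (R + 9)*(R + R/(-4)) = (9 + R)*(R + R*(-1/4)) = (9 + R)*(R - R/4) = (9 + R)*(3*R/4) = 3*R*(9 + R)/4)
1/((-131 + Y(0)*h(l)) - 40643) = 1/((-131 + (2*0)*((3/4)*5*(9 + 5))) - 40643) = 1/((-131 + 0*((3/4)*5*14)) - 40643) = 1/((-131 + 0*(105/2)) - 40643) = 1/((-131 + 0) - 40643) = 1/(-131 - 40643) = 1/(-40774) = -1/40774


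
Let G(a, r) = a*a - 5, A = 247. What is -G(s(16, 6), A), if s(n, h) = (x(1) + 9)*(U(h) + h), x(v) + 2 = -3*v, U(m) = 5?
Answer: -1931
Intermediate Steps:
x(v) = -2 - 3*v
s(n, h) = 20 + 4*h (s(n, h) = ((-2 - 3*1) + 9)*(5 + h) = ((-2 - 3) + 9)*(5 + h) = (-5 + 9)*(5 + h) = 4*(5 + h) = 20 + 4*h)
G(a, r) = -5 + a² (G(a, r) = a² - 5 = -5 + a²)
-G(s(16, 6), A) = -(-5 + (20 + 4*6)²) = -(-5 + (20 + 24)²) = -(-5 + 44²) = -(-5 + 1936) = -1*1931 = -1931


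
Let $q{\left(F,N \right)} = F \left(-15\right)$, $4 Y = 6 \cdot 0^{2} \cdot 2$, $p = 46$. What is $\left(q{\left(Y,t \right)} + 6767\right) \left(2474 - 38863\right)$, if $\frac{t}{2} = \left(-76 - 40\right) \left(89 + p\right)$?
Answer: $-246244363$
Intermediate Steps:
$t = -31320$ ($t = 2 \left(-76 - 40\right) \left(89 + 46\right) = 2 \left(\left(-116\right) 135\right) = 2 \left(-15660\right) = -31320$)
$Y = 0$ ($Y = \frac{6 \cdot 0^{2} \cdot 2}{4} = \frac{6 \cdot 0 \cdot 2}{4} = \frac{0 \cdot 2}{4} = \frac{1}{4} \cdot 0 = 0$)
$q{\left(F,N \right)} = - 15 F$
$\left(q{\left(Y,t \right)} + 6767\right) \left(2474 - 38863\right) = \left(\left(-15\right) 0 + 6767\right) \left(2474 - 38863\right) = \left(0 + 6767\right) \left(-36389\right) = 6767 \left(-36389\right) = -246244363$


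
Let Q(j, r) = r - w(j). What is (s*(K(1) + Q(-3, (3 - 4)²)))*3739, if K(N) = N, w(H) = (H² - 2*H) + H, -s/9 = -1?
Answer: -336510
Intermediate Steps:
s = 9 (s = -9*(-1) = 9)
w(H) = H² - H
Q(j, r) = r - j*(-1 + j)
(s*(K(1) + Q(-3, (3 - 4)²)))*3739 = (9*(1 + ((3 - 4)² - 1*(-3)*(-1 - 3))))*3739 = (9*(1 + ((-1)² - 1*(-3)*(-4))))*3739 = (9*(1 + (1 - 12)))*3739 = (9*(1 - 11))*3739 = (9*(-10))*3739 = -90*3739 = -336510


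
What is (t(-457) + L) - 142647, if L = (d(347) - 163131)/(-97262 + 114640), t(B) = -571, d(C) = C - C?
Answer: -2489005535/17378 ≈ -1.4323e+5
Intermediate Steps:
d(C) = 0
L = -163131/17378 (L = (0 - 163131)/(-97262 + 114640) = -163131/17378 ≈ -9.3872)
(t(-457) + L) - 142647 = (-571 - 163131/17378) - 142647 = -10085969/17378 - 142647 = -2489005535/17378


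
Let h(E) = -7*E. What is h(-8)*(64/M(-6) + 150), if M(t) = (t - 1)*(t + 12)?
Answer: 24944/3 ≈ 8314.7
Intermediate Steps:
M(t) = (-1 + t)*(12 + t)
h(-8)*(64/M(-6) + 150) = (-7*(-8))*(64/(-12 + (-6)² + 11*(-6)) + 150) = 56*(64/(-12 + 36 - 66) + 150) = 56*(64/(-42) + 150) = 56*(64*(-1/42) + 150) = 56*(-32/21 + 150) = 56*(3118/21) = 24944/3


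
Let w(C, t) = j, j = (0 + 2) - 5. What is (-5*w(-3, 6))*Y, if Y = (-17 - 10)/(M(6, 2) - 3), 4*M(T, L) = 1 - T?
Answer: 1620/17 ≈ 95.294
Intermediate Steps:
j = -3 (j = 2 - 5 = -3)
M(T, L) = ¼ - T/4 (M(T, L) = (1 - T)/4 = ¼ - T/4)
w(C, t) = -3
Y = 108/17 (Y = (-17 - 10)/((¼ - ¼*6) - 3) = -27/((¼ - 3/2) - 3) = -27/(-5/4 - 3) = -27/(-17/4) = -27*(-4/17) = 108/17 ≈ 6.3529)
(-5*w(-3, 6))*Y = -5*(-3)*(108/17) = 15*(108/17) = 1620/17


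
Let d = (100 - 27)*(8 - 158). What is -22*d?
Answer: 240900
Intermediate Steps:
d = -10950 (d = 73*(-150) = -10950)
-22*d = -22*(-10950) = 240900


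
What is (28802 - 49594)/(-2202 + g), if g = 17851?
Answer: -20792/15649 ≈ -1.3286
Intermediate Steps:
(28802 - 49594)/(-2202 + g) = (28802 - 49594)/(-2202 + 17851) = -20792/15649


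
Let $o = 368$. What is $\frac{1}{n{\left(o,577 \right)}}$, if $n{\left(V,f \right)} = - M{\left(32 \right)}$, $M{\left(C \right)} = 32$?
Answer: $- \frac{1}{32} \approx -0.03125$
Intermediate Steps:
$n{\left(V,f \right)} = -32$ ($n{\left(V,f \right)} = \left(-1\right) 32 = -32$)
$\frac{1}{n{\left(o,577 \right)}} = \frac{1}{-32} = - \frac{1}{32}$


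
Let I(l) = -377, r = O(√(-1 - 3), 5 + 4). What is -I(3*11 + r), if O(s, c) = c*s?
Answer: 377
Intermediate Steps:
r = 18*I (r = (5 + 4)*√(-1 - 3) = 9*√(-4) = 9*(2*I) = 18*I ≈ 18.0*I)
-I(3*11 + r) = -1*(-377) = 377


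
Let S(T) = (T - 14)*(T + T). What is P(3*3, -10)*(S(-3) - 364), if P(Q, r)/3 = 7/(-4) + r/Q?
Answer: 13493/6 ≈ 2248.8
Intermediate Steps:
P(Q, r) = -21/4 + 3*r/Q (P(Q, r) = 3*(7/(-4) + r/Q) = 3*(7*(-1/4) + r/Q) = 3*(-7/4 + r/Q) = -21/4 + 3*r/Q)
S(T) = 2*T*(-14 + T) (S(T) = (-14 + T)*(2*T) = 2*T*(-14 + T))
P(3*3, -10)*(S(-3) - 364) = (-21/4 + 3*(-10)/(3*3))*(2*(-3)*(-14 - 3) - 364) = (-21/4 + 3*(-10)/9)*(2*(-3)*(-17) - 364) = (-21/4 + 3*(-10)*(1/9))*(102 - 364) = (-21/4 - 10/3)*(-262) = -103/12*(-262) = 13493/6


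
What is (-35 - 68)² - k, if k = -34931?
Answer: 45540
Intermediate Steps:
(-35 - 68)² - k = (-35 - 68)² - 1*(-34931) = (-103)² + 34931 = 10609 + 34931 = 45540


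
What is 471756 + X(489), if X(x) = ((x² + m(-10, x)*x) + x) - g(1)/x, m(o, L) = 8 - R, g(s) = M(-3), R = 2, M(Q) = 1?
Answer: 349292699/489 ≈ 7.1430e+5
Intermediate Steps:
g(s) = 1
m(o, L) = 6 (m(o, L) = 8 - 1*2 = 8 - 2 = 6)
X(x) = x² - 1/x + 7*x (X(x) = ((x² + 6*x) + x) - 1/x = (x² + 7*x) - 1/x = x² - 1/x + 7*x)
471756 + X(489) = 471756 + (-1 + 489²*(7 + 489))/489 = 471756 + (-1 + 239121*496)/489 = 471756 + (-1 + 118604016)/489 = 471756 + (1/489)*118604015 = 471756 + 118604015/489 = 349292699/489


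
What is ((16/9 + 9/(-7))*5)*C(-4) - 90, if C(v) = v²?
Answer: -3190/63 ≈ -50.635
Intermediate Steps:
((16/9 + 9/(-7))*5)*C(-4) - 90 = ((16/9 + 9/(-7))*5)*(-4)² - 90 = ((16*(⅑) + 9*(-⅐))*5)*16 - 90 = ((16/9 - 9/7)*5)*16 - 90 = ((31/63)*5)*16 - 90 = (155/63)*16 - 90 = 2480/63 - 90 = -3190/63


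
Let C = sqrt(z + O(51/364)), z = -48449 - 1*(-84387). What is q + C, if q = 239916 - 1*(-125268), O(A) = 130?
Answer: 365184 + 2*sqrt(9017) ≈ 3.6537e+5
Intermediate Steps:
z = 35938 (z = -48449 + 84387 = 35938)
q = 365184 (q = 239916 + 125268 = 365184)
C = 2*sqrt(9017) (C = sqrt(35938 + 130) = sqrt(36068) = 2*sqrt(9017) ≈ 189.92)
q + C = 365184 + 2*sqrt(9017)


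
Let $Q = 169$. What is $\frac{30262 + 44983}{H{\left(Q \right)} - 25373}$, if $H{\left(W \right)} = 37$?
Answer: $- \frac{75245}{25336} \approx -2.9699$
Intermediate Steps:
$\frac{30262 + 44983}{H{\left(Q \right)} - 25373} = \frac{30262 + 44983}{37 - 25373} = \frac{75245}{-25336} = 75245 \left(- \frac{1}{25336}\right) = - \frac{75245}{25336}$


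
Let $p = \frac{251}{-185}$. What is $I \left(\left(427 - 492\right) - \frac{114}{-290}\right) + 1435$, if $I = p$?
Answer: $\frac{40845243}{26825} \approx 1522.7$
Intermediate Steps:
$p = - \frac{251}{185}$ ($p = 251 \left(- \frac{1}{185}\right) = - \frac{251}{185} \approx -1.3568$)
$I = - \frac{251}{185} \approx -1.3568$
$I \left(\left(427 - 492\right) - \frac{114}{-290}\right) + 1435 = - \frac{251 \left(\left(427 - 492\right) - \frac{114}{-290}\right)}{185} + 1435 = - \frac{251 \left(-65 - - \frac{57}{145}\right)}{185} + 1435 = - \frac{251 \left(-65 + \frac{57}{145}\right)}{185} + 1435 = \left(- \frac{251}{185}\right) \left(- \frac{9368}{145}\right) + 1435 = \frac{2351368}{26825} + 1435 = \frac{40845243}{26825}$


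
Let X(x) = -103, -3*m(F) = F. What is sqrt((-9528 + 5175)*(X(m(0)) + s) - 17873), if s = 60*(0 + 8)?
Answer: I*sqrt(1658954) ≈ 1288.0*I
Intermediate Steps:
m(F) = -F/3
s = 480 (s = 60*8 = 480)
sqrt((-9528 + 5175)*(X(m(0)) + s) - 17873) = sqrt((-9528 + 5175)*(-103 + 480) - 17873) = sqrt(-4353*377 - 17873) = sqrt(-1641081 - 17873) = sqrt(-1658954) = I*sqrt(1658954)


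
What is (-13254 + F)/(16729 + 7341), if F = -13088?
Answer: -13171/12035 ≈ -1.0944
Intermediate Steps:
(-13254 + F)/(16729 + 7341) = (-13254 - 13088)/(16729 + 7341) = -26342/24070 = -26342*1/24070 = -13171/12035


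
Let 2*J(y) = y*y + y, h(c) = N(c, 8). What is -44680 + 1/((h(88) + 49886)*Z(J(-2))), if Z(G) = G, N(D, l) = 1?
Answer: -2228951159/49887 ≈ -44680.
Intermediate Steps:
h(c) = 1
J(y) = y/2 + y²/2 (J(y) = (y*y + y)/2 = (y² + y)/2 = (y + y²)/2 = y/2 + y²/2)
-44680 + 1/((h(88) + 49886)*Z(J(-2))) = -44680 + 1/((1 + 49886)*(((½)*(-2)*(1 - 2)))) = -44680 + 1/(49887*(((½)*(-2)*(-1)))) = -44680 + (1/49887)/1 = -44680 + (1/49887)*1 = -44680 + 1/49887 = -2228951159/49887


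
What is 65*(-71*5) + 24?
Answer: -23051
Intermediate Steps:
65*(-71*5) + 24 = 65*(-355) + 24 = -23075 + 24 = -23051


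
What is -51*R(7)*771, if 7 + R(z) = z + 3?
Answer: -117963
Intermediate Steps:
R(z) = -4 + z (R(z) = -7 + (z + 3) = -7 + (3 + z) = -4 + z)
-51*R(7)*771 = -51*(-4 + 7)*771 = -51*3*771 = -153*771 = -117963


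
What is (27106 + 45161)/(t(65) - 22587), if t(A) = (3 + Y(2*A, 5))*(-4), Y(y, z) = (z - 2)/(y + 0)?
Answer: -1565785/489647 ≈ -3.1978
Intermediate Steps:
Y(y, z) = (-2 + z)/y
t(A) = -12 - 6/A (t(A) = (3 + (-2 + 5)/((2*A)))*(-4) = (3 + (1/(2*A))*3)*(-4) = (3 + 3/(2*A))*(-4) = -12 - 6/A)
(27106 + 45161)/(t(65) - 22587) = (27106 + 45161)/((-12 - 6/65) - 22587) = 72267/((-12 - 6*1/65) - 22587) = 72267/((-12 - 6/65) - 22587) = 72267/(-786/65 - 22587) = 72267/(-1468941/65) = 72267*(-65/1468941) = -1565785/489647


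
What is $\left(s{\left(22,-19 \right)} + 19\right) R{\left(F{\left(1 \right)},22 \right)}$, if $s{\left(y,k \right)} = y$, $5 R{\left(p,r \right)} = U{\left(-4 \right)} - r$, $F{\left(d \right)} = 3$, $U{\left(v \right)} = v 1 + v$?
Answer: $-246$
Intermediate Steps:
$U{\left(v \right)} = 2 v$ ($U{\left(v \right)} = v + v = 2 v$)
$R{\left(p,r \right)} = - \frac{8}{5} - \frac{r}{5}$ ($R{\left(p,r \right)} = \frac{2 \left(-4\right) - r}{5} = \frac{-8 - r}{5} = - \frac{8}{5} - \frac{r}{5}$)
$\left(s{\left(22,-19 \right)} + 19\right) R{\left(F{\left(1 \right)},22 \right)} = \left(22 + 19\right) \left(- \frac{8}{5} - \frac{22}{5}\right) = 41 \left(- \frac{8}{5} - \frac{22}{5}\right) = 41 \left(-6\right) = -246$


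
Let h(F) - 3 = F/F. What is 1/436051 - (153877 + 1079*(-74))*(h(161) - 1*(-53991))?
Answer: -1743028338916094/436051 ≈ -3.9973e+9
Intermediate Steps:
h(F) = 4 (h(F) = 3 + F/F = 3 + 1 = 4)
1/436051 - (153877 + 1079*(-74))*(h(161) - 1*(-53991)) = 1/436051 - (153877 + 1079*(-74))*(4 - 1*(-53991)) = 1/436051 - (153877 - 79846)*(4 + 53991) = 1/436051 - 74031*53995 = 1/436051 - 1*3997303845 = 1/436051 - 3997303845 = -1743028338916094/436051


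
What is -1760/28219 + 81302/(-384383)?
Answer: -2970775218/10846903877 ≈ -0.27388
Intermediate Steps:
-1760/28219 + 81302/(-384383) = -1760*1/28219 + 81302*(-1/384383) = -1760/28219 - 81302/384383 = -2970775218/10846903877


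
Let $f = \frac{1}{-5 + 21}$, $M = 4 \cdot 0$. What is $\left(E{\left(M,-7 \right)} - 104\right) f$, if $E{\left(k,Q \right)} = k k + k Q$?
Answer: $- \frac{13}{2} \approx -6.5$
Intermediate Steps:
$M = 0$
$E{\left(k,Q \right)} = k^{2} + Q k$
$f = \frac{1}{16} \approx 0.0625$
$\left(E{\left(M,-7 \right)} - 104\right) f = \left(0 \left(-7 + 0\right) - 104\right) \frac{1}{16} = \left(0 \left(-7\right) - 104\right) \frac{1}{16} = \left(0 - 104\right) \frac{1}{16} = \left(-104\right) \frac{1}{16} = - \frac{13}{2}$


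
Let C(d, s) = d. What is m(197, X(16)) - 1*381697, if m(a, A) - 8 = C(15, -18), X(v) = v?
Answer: -381674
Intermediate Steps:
m(a, A) = 23 (m(a, A) = 8 + 15 = 23)
m(197, X(16)) - 1*381697 = 23 - 1*381697 = 23 - 381697 = -381674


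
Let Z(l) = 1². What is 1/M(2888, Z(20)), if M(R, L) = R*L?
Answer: 1/2888 ≈ 0.00034626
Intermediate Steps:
Z(l) = 1
M(R, L) = L*R
1/M(2888, Z(20)) = 1/(1*2888) = 1/2888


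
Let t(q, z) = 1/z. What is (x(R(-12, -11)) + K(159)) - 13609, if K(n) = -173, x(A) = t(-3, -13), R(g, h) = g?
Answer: -179167/13 ≈ -13782.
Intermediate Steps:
x(A) = -1/13 (x(A) = 1/(-13) = -1/13)
(x(R(-12, -11)) + K(159)) - 13609 = (-1/13 - 173) - 13609 = -2250/13 - 13609 = -179167/13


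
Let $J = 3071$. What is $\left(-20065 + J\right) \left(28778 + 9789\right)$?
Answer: $-655407598$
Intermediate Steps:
$\left(-20065 + J\right) \left(28778 + 9789\right) = \left(-20065 + 3071\right) \left(28778 + 9789\right) = \left(-16994\right) 38567 = -655407598$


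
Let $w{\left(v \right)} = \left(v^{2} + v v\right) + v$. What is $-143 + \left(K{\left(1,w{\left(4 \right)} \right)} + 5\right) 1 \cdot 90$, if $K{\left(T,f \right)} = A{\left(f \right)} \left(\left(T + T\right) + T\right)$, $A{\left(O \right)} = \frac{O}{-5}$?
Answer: $-1637$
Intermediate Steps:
$A{\left(O \right)} = - \frac{O}{5}$ ($A{\left(O \right)} = O \left(- \frac{1}{5}\right) = - \frac{O}{5}$)
$w{\left(v \right)} = v + 2 v^{2}$ ($w{\left(v \right)} = \left(v^{2} + v^{2}\right) + v = 2 v^{2} + v = v + 2 v^{2}$)
$K{\left(T,f \right)} = - \frac{3 T f}{5}$ ($K{\left(T,f \right)} = - \frac{f}{5} \left(\left(T + T\right) + T\right) = - \frac{f}{5} \left(2 T + T\right) = - \frac{f}{5} \cdot 3 T = - \frac{3 T f}{5}$)
$-143 + \left(K{\left(1,w{\left(4 \right)} \right)} + 5\right) 1 \cdot 90 = -143 + \left(\left(- \frac{3}{5}\right) 1 \cdot 4 \left(1 + 2 \cdot 4\right) + 5\right) 1 \cdot 90 = -143 + \left(\left(- \frac{3}{5}\right) 1 \cdot 4 \left(1 + 8\right) + 5\right) 1 \cdot 90 = -143 + \left(\left(- \frac{3}{5}\right) 1 \cdot 4 \cdot 9 + 5\right) 1 \cdot 90 = -143 + \left(\left(- \frac{3}{5}\right) 1 \cdot 36 + 5\right) 1 \cdot 90 = -143 + \left(- \frac{108}{5} + 5\right) 1 \cdot 90 = -143 + \left(- \frac{83}{5}\right) 1 \cdot 90 = -143 - 1494 = -1637$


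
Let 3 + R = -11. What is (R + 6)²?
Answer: 64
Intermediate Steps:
R = -14 (R = -3 - 11 = -14)
(R + 6)² = (-14 + 6)² = (-8)² = 64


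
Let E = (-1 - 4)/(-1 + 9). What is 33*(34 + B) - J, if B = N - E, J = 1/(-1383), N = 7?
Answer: 15197795/11064 ≈ 1373.6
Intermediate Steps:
E = -5/8 ≈ -0.62500
J = -1/1383 ≈ -0.00072307
B = 61/8 (B = 7 - 1*(-5/8) = 7 + 5/8 = 61/8 ≈ 7.6250)
33*(34 + B) - J = 33*(34 + 61/8) - 1*(-1/1383) = 33*(333/8) + 1/1383 = 10989/8 + 1/1383 = 15197795/11064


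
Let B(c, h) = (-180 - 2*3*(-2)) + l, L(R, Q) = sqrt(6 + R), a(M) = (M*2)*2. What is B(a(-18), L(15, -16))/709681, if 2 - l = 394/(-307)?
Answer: -7224/31124581 ≈ -0.00023210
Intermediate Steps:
a(M) = 4*M (a(M) = (2*M)*2 = 4*M)
l = 1008/307 (l = 2 - 394/(-307) = 2 - 394*(-1)/307 = 2 - 1*(-394/307) = 2 + 394/307 = 1008/307 ≈ 3.2834)
B(c, h) = -50568/307 (B(c, h) = (-180 - 2*3*(-2)) + 1008/307 = (-180 - 6*(-2)) + 1008/307 = (-180 - 1*(-12)) + 1008/307 = (-180 + 12) + 1008/307 = -168 + 1008/307 = -50568/307)
B(a(-18), L(15, -16))/709681 = -50568/307/709681 = -50568/307*1/709681 = -7224/31124581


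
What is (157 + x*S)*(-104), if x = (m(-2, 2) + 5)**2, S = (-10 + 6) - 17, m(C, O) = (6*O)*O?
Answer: 1820416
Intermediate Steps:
m(C, O) = 6*O**2
S = -21 (S = -4 - 17 = -21)
x = 841 (x = (6*2**2 + 5)**2 = (6*4 + 5)**2 = (24 + 5)**2 = 29**2 = 841)
(157 + x*S)*(-104) = (157 + 841*(-21))*(-104) = (157 - 17661)*(-104) = -17504*(-104) = 1820416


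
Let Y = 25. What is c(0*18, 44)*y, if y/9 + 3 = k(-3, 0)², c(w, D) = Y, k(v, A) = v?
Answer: 1350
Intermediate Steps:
c(w, D) = 25
y = 54 (y = -27 + 9*(-3)² = -27 + 9*9 = -27 + 81 = 54)
c(0*18, 44)*y = 25*54 = 1350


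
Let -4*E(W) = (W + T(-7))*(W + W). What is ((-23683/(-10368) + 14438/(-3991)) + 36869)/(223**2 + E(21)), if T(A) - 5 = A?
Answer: 1525535673541/2049465727296 ≈ 0.74436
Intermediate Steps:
T(A) = 5 + A
E(W) = -W*(-2 + W)/2 (E(W) = -(W + (5 - 7))*(W + W)/4 = -(W - 2)*2*W/4 = -(-2 + W)*2*W/4 = -W*(-2 + W)/2)
((-23683/(-10368) + 14438/(-3991)) + 36869)/(223**2 + E(21)) = ((-23683/(-10368) + 14438/(-3991)) + 36869)/(223**2 + (1/2)*21*(2 - 1*21)) = ((-23683*(-1/10368) + 14438*(-1/3991)) + 36869)/(49729 + (1/2)*21*(2 - 21)) = ((23683/10368 - 14438/3991) + 36869)/(49729 + (1/2)*21*(-19)) = (-55174331/41378688 + 36869)/(49729 - 399/2) = 1525535673541/(41378688*(99059/2)) = (1525535673541/41378688)*(2/99059) = 1525535673541/2049465727296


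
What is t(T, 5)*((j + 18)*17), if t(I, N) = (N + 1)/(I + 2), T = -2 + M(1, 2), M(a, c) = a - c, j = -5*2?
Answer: -816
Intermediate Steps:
j = -10
T = -3 (T = -2 + (1 - 1*2) = -2 + (1 - 2) = -2 - 1 = -3)
t(I, N) = (1 + N)/(2 + I)
t(T, 5)*((j + 18)*17) = ((1 + 5)/(2 - 3))*((-10 + 18)*17) = (6/(-1))*(8*17) = -1*6*136 = -6*136 = -816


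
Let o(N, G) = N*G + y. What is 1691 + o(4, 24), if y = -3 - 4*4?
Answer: 1768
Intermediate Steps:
y = -19 (y = -3 - 16 = -19)
o(N, G) = -19 + G*N (o(N, G) = N*G - 19 = G*N - 19 = -19 + G*N)
1691 + o(4, 24) = 1691 + (-19 + 24*4) = 1691 + (-19 + 96) = 1691 + 77 = 1768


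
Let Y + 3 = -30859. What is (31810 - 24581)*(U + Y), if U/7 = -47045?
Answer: -2603719533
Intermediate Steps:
U = -329315 (U = 7*(-47045) = -329315)
Y = -30862 (Y = -3 - 30859 = -30862)
(31810 - 24581)*(U + Y) = (31810 - 24581)*(-329315 - 30862) = 7229*(-360177) = -2603719533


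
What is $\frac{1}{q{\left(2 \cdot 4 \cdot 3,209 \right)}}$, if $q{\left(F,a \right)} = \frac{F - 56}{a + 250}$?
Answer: $- \frac{459}{32} \approx -14.344$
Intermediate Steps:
$q{\left(F,a \right)} = \frac{-56 + F}{250 + a}$
$\frac{1}{q{\left(2 \cdot 4 \cdot 3,209 \right)}} = \frac{1}{\frac{1}{250 + 209} \left(-56 + 2 \cdot 4 \cdot 3\right)} = \frac{1}{\frac{1}{459} \left(-56 + 8 \cdot 3\right)} = \frac{1}{\frac{1}{459} \left(-56 + 24\right)} = \frac{1}{\frac{1}{459} \left(-32\right)} = \frac{1}{- \frac{32}{459}} = - \frac{459}{32}$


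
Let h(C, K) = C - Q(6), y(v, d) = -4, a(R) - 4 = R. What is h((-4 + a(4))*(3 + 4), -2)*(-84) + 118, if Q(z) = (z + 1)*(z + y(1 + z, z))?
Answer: -1058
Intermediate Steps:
a(R) = 4 + R
Q(z) = (1 + z)*(-4 + z) (Q(z) = (z + 1)*(z - 4) = (1 + z)*(-4 + z))
h(C, K) = -14 + C (h(C, K) = C - (-4 + 6**2 - 3*6) = C - (-4 + 36 - 18) = C - 1*14 = C - 14 = -14 + C)
h((-4 + a(4))*(3 + 4), -2)*(-84) + 118 = (-14 + (-4 + (4 + 4))*(3 + 4))*(-84) + 118 = (-14 + (-4 + 8)*7)*(-84) + 118 = (-14 + 4*7)*(-84) + 118 = (-14 + 28)*(-84) + 118 = 14*(-84) + 118 = -1176 + 118 = -1058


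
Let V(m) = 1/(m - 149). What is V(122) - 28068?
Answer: -757837/27 ≈ -28068.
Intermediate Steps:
V(m) = 1/(-149 + m)
V(122) - 28068 = 1/(-149 + 122) - 28068 = 1/(-27) - 28068 = -1/27 - 28068 = -757837/27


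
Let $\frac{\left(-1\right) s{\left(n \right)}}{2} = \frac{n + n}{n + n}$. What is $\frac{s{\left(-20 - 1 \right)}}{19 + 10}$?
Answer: $- \frac{2}{29} \approx -0.068966$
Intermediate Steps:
$s{\left(n \right)} = -2$ ($s{\left(n \right)} = - 2 \frac{n + n}{n + n} = - 2 \frac{2 n}{2 n} = - 2 \cdot 2 n \frac{1}{2 n} = \left(-2\right) 1 = -2$)
$\frac{s{\left(-20 - 1 \right)}}{19 + 10} = \frac{1}{19 + 10} \left(-2\right) = \frac{1}{29} \left(-2\right) = - \frac{2}{29}$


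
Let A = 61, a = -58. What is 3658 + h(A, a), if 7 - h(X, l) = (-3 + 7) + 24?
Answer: 3637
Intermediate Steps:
h(X, l) = -21 (h(X, l) = 7 - ((-3 + 7) + 24) = 7 - (4 + 24) = 7 - 1*28 = 7 - 28 = -21)
3658 + h(A, a) = 3658 - 21 = 3637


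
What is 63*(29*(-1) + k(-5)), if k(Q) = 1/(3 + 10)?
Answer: -23688/13 ≈ -1822.2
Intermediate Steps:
k(Q) = 1/13
63*(29*(-1) + k(-5)) = 63*(29*(-1) + 1/13) = 63*(-29 + 1/13) = 63*(-376/13) = -23688/13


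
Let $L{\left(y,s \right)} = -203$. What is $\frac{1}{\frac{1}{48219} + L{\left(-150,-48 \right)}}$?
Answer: $- \frac{48219}{9788456} \approx -0.0049261$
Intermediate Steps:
$\frac{1}{\frac{1}{48219} + L{\left(-150,-48 \right)}} = \frac{1}{\frac{1}{48219} - 203} = \frac{1}{- \frac{9788456}{48219}} = - \frac{48219}{9788456}$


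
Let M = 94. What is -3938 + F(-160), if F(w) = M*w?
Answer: -18978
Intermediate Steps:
F(w) = 94*w
-3938 + F(-160) = -3938 + 94*(-160) = -3938 - 15040 = -18978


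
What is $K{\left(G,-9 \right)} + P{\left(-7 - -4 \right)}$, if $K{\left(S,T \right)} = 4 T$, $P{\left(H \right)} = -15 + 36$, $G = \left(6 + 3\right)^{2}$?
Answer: $-15$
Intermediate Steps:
$G = 81$ ($G = 9^{2} = 81$)
$P{\left(H \right)} = 21$
$K{\left(G,-9 \right)} + P{\left(-7 - -4 \right)} = 4 \left(-9\right) + 21 = -36 + 21 = -15$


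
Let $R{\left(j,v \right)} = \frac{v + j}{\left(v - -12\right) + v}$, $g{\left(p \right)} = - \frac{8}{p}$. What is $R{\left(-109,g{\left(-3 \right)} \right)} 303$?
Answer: $- \frac{96657}{52} \approx -1858.8$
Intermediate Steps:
$R{\left(j,v \right)} = \frac{j + v}{12 + 2 v}$ ($R{\left(j,v \right)} = \frac{j + v}{\left(v + 12\right) + v} = \frac{j + v}{\left(12 + v\right) + v} = \frac{j + v}{12 + 2 v}$)
$R{\left(-109,g{\left(-3 \right)} \right)} 303 = \frac{-109 - \frac{8}{-3}}{2 \left(6 - \frac{8}{-3}\right)} 303 = \frac{-109 - - \frac{8}{3}}{2 \left(6 - - \frac{8}{3}\right)} 303 = \frac{-109 + \frac{8}{3}}{2 \left(6 + \frac{8}{3}\right)} 303 = \frac{1}{2} \frac{1}{\frac{26}{3}} \left(- \frac{319}{3}\right) 303 = \frac{1}{2} \cdot \frac{3}{26} \left(- \frac{319}{3}\right) 303 = \left(- \frac{319}{52}\right) 303 = - \frac{96657}{52}$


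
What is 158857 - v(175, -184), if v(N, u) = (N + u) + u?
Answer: 159050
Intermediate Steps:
v(N, u) = N + 2*u
158857 - v(175, -184) = 158857 - (175 + 2*(-184)) = 158857 - (175 - 368) = 158857 - 1*(-193) = 158857 + 193 = 159050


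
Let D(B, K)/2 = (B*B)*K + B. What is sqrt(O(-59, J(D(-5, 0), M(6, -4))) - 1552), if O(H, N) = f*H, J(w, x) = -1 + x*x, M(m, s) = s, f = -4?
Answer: 2*I*sqrt(329) ≈ 36.277*I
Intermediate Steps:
D(B, K) = 2*B + 2*K*B**2 (D(B, K) = 2*((B*B)*K + B) = 2*(B**2*K + B) = 2*(K*B**2 + B) = 2*(B + K*B**2) = 2*B + 2*K*B**2)
J(w, x) = -1 + x**2
O(H, N) = -4*H
sqrt(O(-59, J(D(-5, 0), M(6, -4))) - 1552) = sqrt(-4*(-59) - 1552) = sqrt(236 - 1552) = sqrt(-1316) = 2*I*sqrt(329)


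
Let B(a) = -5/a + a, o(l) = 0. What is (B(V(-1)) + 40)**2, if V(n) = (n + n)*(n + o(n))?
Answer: 6241/4 ≈ 1560.3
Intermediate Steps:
V(n) = 2*n**2 (V(n) = (n + n)*(n + 0) = (2*n)*n = 2*n**2)
B(a) = a - 5/a
(B(V(-1)) + 40)**2 = ((2*(-1)**2 - 5/(2*(-1)**2)) + 40)**2 = ((2*1 - 5/(2*1)) + 40)**2 = ((2 - 5/2) + 40)**2 = (-1/2 + 40)**2 = (79/2)**2 = 6241/4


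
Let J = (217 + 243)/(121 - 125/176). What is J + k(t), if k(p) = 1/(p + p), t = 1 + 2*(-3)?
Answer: 788429/211710 ≈ 3.7241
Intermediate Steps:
J = 80960/21171 (J = 460/(121 - 125*1/176) = 460/(121 - 125/176) = 460/(21171/176) = 460*(176/21171) = 80960/21171 ≈ 3.8241)
t = -5 (t = 1 - 6 = -5)
k(p) = 1/(2*p)
J + k(t) = 80960/21171 + (½)/(-5) = 80960/21171 + (½)*(-⅕) = 80960/21171 - ⅒ = 788429/211710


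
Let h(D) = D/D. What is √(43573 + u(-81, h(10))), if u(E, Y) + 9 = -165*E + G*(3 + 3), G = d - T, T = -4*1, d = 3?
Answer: √56971 ≈ 238.69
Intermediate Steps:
T = -4
G = 7 (G = 3 - 1*(-4) = 3 + 4 = 7)
h(D) = 1
u(E, Y) = 33 - 165*E (u(E, Y) = -9 + (-165*E + 7*(3 + 3)) = -9 + (-165*E + 7*6) = -9 + (-165*E + 42) = -9 + (42 - 165*E) = 33 - 165*E)
√(43573 + u(-81, h(10))) = √(43573 + (33 - 165*(-81))) = √(43573 + (33 + 13365)) = √(43573 + 13398) = √56971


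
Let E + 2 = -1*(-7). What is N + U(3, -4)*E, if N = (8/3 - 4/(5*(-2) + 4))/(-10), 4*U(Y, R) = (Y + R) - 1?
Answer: -17/6 ≈ -2.8333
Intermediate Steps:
U(Y, R) = -¼ + R/4 + Y/4 (U(Y, R) = ((Y + R) - 1)/4 = ((R + Y) - 1)/4 = (-1 + R + Y)/4 = -¼ + R/4 + Y/4)
E = 5 (E = -2 - 1*(-7) = -2 + 7 = 5)
N = -⅓ (N = (8*(⅓) - 4/(-10 + 4))*(-⅒) = (8/3 - 4/(-6))*(-⅒) = (8/3 - 4*(-⅙))*(-⅒) = (8/3 + ⅔)*(-⅒) = (10/3)*(-⅒) = -⅓ ≈ -0.33333)
N + U(3, -4)*E = -⅓ + (-¼ + (¼)*(-4) + (¼)*3)*5 = -⅓ + (-¼ - 1 + ¾)*5 = -⅓ - ½*5 = -⅓ - 5/2 = -17/6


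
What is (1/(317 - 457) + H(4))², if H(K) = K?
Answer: 312481/19600 ≈ 15.943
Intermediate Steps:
(1/(317 - 457) + H(4))² = (1/(317 - 457) + 4)² = (1/(-140) + 4)² = (-1/140 + 4)² = (559/140)² = 312481/19600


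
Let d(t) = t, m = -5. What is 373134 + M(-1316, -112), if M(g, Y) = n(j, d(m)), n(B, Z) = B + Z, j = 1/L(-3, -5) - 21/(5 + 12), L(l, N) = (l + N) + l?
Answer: 69774875/187 ≈ 3.7313e+5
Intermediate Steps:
L(l, N) = N + 2*l (L(l, N) = (N + l) + l = N + 2*l)
j = -248/187 (j = 1/(-5 + 2*(-3)) - 21/(5 + 12) = 1/(-5 - 6) - 21/17 = 1/(-11) - 21*1/17 = 1*(-1/11) - 21/17 = -1/11 - 21/17 = -248/187 ≈ -1.3262)
M(g, Y) = -1183/187 (M(g, Y) = -248/187 - 5 = -1183/187)
373134 + M(-1316, -112) = 373134 - 1183/187 = 69774875/187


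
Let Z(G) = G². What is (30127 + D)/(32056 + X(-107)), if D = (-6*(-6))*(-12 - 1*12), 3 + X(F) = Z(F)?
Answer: 29263/43502 ≈ 0.67268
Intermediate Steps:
X(F) = -3 + F²
D = -864 (D = 36*(-12 - 12) = 36*(-24) = -864)
(30127 + D)/(32056 + X(-107)) = (30127 - 864)/(32056 + (-3 + (-107)²)) = 29263/(32056 + (-3 + 11449)) = 29263/(32056 + 11446) = 29263/43502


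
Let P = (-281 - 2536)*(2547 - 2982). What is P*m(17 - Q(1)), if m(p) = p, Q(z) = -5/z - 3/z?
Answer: 30634875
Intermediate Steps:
Q(z) = -8/z
P = 1225395 (P = -2817*(-435) = 1225395)
P*m(17 - Q(1)) = 1225395*(17 - (-8)/1) = 1225395*(17 - (-8)) = 1225395*(17 - 1*(-8)) = 1225395*(17 + 8) = 1225395*25 = 30634875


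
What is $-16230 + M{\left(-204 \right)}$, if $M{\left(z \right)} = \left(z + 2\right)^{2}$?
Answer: $24574$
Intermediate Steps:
$M{\left(z \right)} = \left(2 + z\right)^{2}$
$-16230 + M{\left(-204 \right)} = -16230 + \left(2 - 204\right)^{2} = -16230 + \left(-202\right)^{2} = -16230 + 40804 = 24574$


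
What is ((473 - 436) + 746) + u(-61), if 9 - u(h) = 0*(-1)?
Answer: 792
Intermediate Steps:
u(h) = 9 (u(h) = 9 - 0*(-1) = 9 - 1*0 = 9 + 0 = 9)
((473 - 436) + 746) + u(-61) = ((473 - 436) + 746) + 9 = (37 + 746) + 9 = 783 + 9 = 792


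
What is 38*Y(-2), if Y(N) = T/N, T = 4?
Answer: -76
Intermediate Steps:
Y(N) = 4/N
38*Y(-2) = 38*(4/(-2)) = 38*(4*(-1/2)) = 38*(-2) = -76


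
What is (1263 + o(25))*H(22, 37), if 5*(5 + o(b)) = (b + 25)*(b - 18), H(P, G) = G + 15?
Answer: 69056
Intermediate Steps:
H(P, G) = 15 + G
o(b) = -5 + (-18 + b)*(25 + b)/5 (o(b) = -5 + ((b + 25)*(b - 18))/5 = -5 + ((25 + b)*(-18 + b))/5 = -5 + ((-18 + b)*(25 + b))/5 = -5 + (-18 + b)*(25 + b)/5)
(1263 + o(25))*H(22, 37) = (1263 + (-95 + (⅕)*25² + (7/5)*25))*(15 + 37) = (1263 + (-95 + (⅕)*625 + 35))*52 = (1263 + (-95 + 125 + 35))*52 = (1263 + 65)*52 = 1328*52 = 69056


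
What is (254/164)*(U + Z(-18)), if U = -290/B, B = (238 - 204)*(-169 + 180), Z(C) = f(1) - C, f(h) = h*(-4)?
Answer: 314071/15334 ≈ 20.482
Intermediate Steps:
f(h) = -4*h
Z(C) = -4 - C (Z(C) = -4*1 - C = -4 - C)
B = 374 (B = 34*11 = 374)
U = -145/187 (U = -290/374 = -290*1/374 = -145/187 ≈ -0.77540)
(254/164)*(U + Z(-18)) = (254/164)*(-145/187 + (-4 - 1*(-18))) = (254*(1/164))*(-145/187 + (-4 + 18)) = 127*(-145/187 + 14)/82 = (127/82)*(2473/187) = 314071/15334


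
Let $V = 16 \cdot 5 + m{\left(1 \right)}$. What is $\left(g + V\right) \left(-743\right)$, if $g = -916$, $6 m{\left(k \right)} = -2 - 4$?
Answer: $621891$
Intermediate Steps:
$m{\left(k \right)} = -1$ ($m{\left(k \right)} = \frac{-2 - 4}{6} = \frac{1}{6} \left(-6\right) = -1$)
$V = 79$ ($V = 16 \cdot 5 - 1 = 80 - 1 = 79$)
$\left(g + V\right) \left(-743\right) = \left(-916 + 79\right) \left(-743\right) = \left(-837\right) \left(-743\right) = 621891$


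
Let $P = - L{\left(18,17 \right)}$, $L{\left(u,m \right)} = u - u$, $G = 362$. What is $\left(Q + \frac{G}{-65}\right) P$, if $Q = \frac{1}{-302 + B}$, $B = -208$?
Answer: $0$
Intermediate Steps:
$L{\left(u,m \right)} = 0$
$Q = - \frac{1}{510}$ ($Q = \frac{1}{-302 - 208} = \frac{1}{-510} = - \frac{1}{510} \approx -0.0019608$)
$P = 0$ ($P = \left(-1\right) 0 = 0$)
$\left(Q + \frac{G}{-65}\right) P = \left(- \frac{1}{510} + \frac{362}{-65}\right) 0 = \left(- \frac{1}{510} + 362 \left(- \frac{1}{65}\right)\right) 0 = \left(- \frac{1}{510} - \frac{362}{65}\right) 0 = \left(- \frac{36937}{6630}\right) 0 = 0$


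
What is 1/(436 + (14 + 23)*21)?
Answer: 1/1213 ≈ 0.00082440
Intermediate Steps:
1/(436 + (14 + 23)*21) = 1/(436 + 37*21) = 1/(436 + 777) = 1/1213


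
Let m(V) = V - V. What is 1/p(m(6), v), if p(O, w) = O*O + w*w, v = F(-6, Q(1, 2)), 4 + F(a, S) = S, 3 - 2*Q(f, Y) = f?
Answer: ⅑ ≈ 0.11111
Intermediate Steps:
Q(f, Y) = 3/2 - f/2
m(V) = 0
F(a, S) = -4 + S
v = -3 (v = -4 + (3/2 - ½*1) = -4 + (3/2 - ½) = -4 + 1 = -3)
p(O, w) = O² + w²
1/p(m(6), v) = 1/(0² + (-3)²) = 1/(0 + 9) = 1/9 = ⅑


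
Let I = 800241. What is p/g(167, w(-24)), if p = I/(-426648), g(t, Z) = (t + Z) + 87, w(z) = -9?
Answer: -266747/34842920 ≈ -0.0076557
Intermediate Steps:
g(t, Z) = 87 + Z + t (g(t, Z) = (Z + t) + 87 = 87 + Z + t)
p = -266747/142216 (p = 800241/(-426648) = 800241*(-1/426648) = -266747/142216 ≈ -1.8756)
p/g(167, w(-24)) = -266747/(142216*(87 - 9 + 167)) = -266747/142216/245 = -266747/142216*1/245 = -266747/34842920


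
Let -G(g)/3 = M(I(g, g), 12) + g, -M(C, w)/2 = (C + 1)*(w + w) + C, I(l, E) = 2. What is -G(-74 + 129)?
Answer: -279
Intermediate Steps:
M(C, w) = -2*C - 4*w*(1 + C) (M(C, w) = -2*((C + 1)*(w + w) + C) = -2*((1 + C)*(2*w) + C) = -2*(2*w*(1 + C) + C) = -2*(C + 2*w*(1 + C)) = -2*C - 4*w*(1 + C))
G(g) = 444 - 3*g (G(g) = -3*((-4*12 - 2*2 - 4*2*12) + g) = -3*((-48 - 4 - 96) + g) = -3*(-148 + g) = 444 - 3*g)
-G(-74 + 129) = -(444 - 3*(-74 + 129)) = -(444 - 3*55) = -(444 - 165) = -1*279 = -279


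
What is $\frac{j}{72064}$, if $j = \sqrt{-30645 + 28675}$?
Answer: $\frac{i \sqrt{1970}}{72064} \approx 0.00061591 i$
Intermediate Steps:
$j = i \sqrt{1970}$ ($j = \sqrt{-1970} = i \sqrt{1970} \approx 44.385 i$)
$\frac{j}{72064} = \frac{i \sqrt{1970}}{72064}$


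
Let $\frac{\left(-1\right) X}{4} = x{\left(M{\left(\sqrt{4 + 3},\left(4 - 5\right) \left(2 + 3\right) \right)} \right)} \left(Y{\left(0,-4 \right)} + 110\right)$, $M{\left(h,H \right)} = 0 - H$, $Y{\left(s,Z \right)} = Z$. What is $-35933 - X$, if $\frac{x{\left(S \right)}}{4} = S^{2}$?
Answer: $6467$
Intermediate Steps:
$M{\left(h,H \right)} = - H$
$x{\left(S \right)} = 4 S^{2}$
$X = -42400$ ($X = - 4 \cdot 4 \left(- \left(4 - 5\right) \left(2 + 3\right)\right)^{2} \left(-4 + 110\right) = - 4 \cdot 4 \left(- \left(-1\right) 5\right)^{2} \cdot 106 = - 4 \cdot 4 \left(\left(-1\right) \left(-5\right)\right)^{2} \cdot 106 = - 4 \cdot 4 \cdot 5^{2} \cdot 106 = - 4 \cdot 4 \cdot 25 \cdot 106 = - 4 \cdot 100 \cdot 106 = \left(-4\right) 10600 = -42400$)
$-35933 - X = -35933 - -42400 = -35933 + 42400 = 6467$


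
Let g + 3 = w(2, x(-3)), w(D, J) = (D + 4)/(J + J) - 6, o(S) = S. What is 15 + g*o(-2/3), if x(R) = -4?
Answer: 43/2 ≈ 21.500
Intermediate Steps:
w(D, J) = -6 + (4 + D)/(2*J) (w(D, J) = (4 + D)/((2*J)) - 6 = (4 + D)*(1/(2*J)) - 6 = (4 + D)/(2*J) - 6 = -6 + (4 + D)/(2*J))
g = -39/4 (g = -3 + (½)*(4 + 2 - 12*(-4))/(-4) = -3 + (½)*(-¼)*(4 + 2 + 48) = -3 + (½)*(-¼)*54 = -3 - 27/4 = -39/4 ≈ -9.7500)
15 + g*o(-2/3) = 15 - (-39)/(2*3) = 15 - 39/4*(-⅔) = 15 + 13/2 = 43/2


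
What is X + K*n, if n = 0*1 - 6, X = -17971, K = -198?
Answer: -16783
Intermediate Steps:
n = -6 (n = 0 - 6 = -6)
X + K*n = -17971 - 198*(-6) = -17971 + 1188 = -16783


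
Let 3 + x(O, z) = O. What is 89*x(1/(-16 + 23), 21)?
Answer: -1780/7 ≈ -254.29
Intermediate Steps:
x(O, z) = -3 + O
89*x(1/(-16 + 23), 21) = 89*(-3 + 1/(-16 + 23)) = 89*(-3 + 1/7) = 89*(-20/7) = -1780/7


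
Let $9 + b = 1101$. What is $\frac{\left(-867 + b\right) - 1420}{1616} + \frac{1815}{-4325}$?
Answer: $- \frac{1620283}{1397840} \approx -1.1591$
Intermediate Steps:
$b = 1092$ ($b = -9 + 1101 = 1092$)
$\frac{\left(-867 + b\right) - 1420}{1616} + \frac{1815}{-4325} = \frac{\left(-867 + 1092\right) - 1420}{1616} + \frac{1815}{-4325} = \left(225 - 1420\right) \frac{1}{1616} + 1815 \left(- \frac{1}{4325}\right) = \left(-1195\right) \frac{1}{1616} - \frac{363}{865} = - \frac{1195}{1616} - \frac{363}{865} = - \frac{1620283}{1397840}$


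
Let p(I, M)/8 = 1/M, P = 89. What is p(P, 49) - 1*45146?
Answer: -2212146/49 ≈ -45146.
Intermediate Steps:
p(I, M) = 8/M
p(P, 49) - 1*45146 = 8/49 - 1*45146 = 8*(1/49) - 45146 = 8/49 - 45146 = -2212146/49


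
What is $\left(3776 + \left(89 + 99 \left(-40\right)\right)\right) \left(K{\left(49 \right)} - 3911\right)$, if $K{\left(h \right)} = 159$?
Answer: $356440$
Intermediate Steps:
$\left(3776 + \left(89 + 99 \left(-40\right)\right)\right) \left(K{\left(49 \right)} - 3911\right) = \left(3776 + \left(89 + 99 \left(-40\right)\right)\right) \left(159 - 3911\right) = \left(3776 + \left(89 - 3960\right)\right) \left(-3752\right) = \left(3776 - 3871\right) \left(-3752\right) = \left(-95\right) \left(-3752\right) = 356440$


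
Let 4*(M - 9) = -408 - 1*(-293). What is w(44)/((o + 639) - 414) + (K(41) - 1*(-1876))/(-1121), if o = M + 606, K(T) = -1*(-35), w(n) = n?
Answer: -9251/5605 ≈ -1.6505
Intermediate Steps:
K(T) = 35
M = -79/4 (M = 9 + (-408 - 1*(-293))/4 = 9 + (-408 + 293)/4 = 9 + (1/4)*(-115) = 9 - 115/4 = -79/4 ≈ -19.750)
o = 2345/4 (o = -79/4 + 606 = 2345/4 ≈ 586.25)
w(44)/((o + 639) - 414) + (K(41) - 1*(-1876))/(-1121) = 44/((2345/4 + 639) - 414) + (35 - 1*(-1876))/(-1121) = 44/(4901/4 - 414) + (35 + 1876)*(-1/1121) = 44/(3245/4) + 1911*(-1/1121) = 44*(4/3245) - 1911/1121 = 16/295 - 1911/1121 = -9251/5605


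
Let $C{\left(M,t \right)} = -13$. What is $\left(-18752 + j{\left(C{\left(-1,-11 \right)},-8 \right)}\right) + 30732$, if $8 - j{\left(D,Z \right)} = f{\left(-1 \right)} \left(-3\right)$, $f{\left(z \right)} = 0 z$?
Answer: $11988$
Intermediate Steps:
$f{\left(z \right)} = 0$
$j{\left(D,Z \right)} = 8$ ($j{\left(D,Z \right)} = 8 - 0 \left(-3\right) = 8 - 0 = 8 + 0 = 8$)
$\left(-18752 + j{\left(C{\left(-1,-11 \right)},-8 \right)}\right) + 30732 = \left(-18752 + 8\right) + 30732 = -18744 + 30732 = 11988$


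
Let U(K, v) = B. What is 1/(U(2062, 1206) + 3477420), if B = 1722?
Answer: 1/3479142 ≈ 2.8743e-7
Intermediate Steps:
U(K, v) = 1722
1/(U(2062, 1206) + 3477420) = 1/(1722 + 3477420) = 1/3479142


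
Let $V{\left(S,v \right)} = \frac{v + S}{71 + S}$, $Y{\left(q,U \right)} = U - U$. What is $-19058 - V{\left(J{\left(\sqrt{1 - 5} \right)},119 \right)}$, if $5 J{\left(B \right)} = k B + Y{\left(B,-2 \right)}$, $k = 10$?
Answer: $- \frac{96384771}{5057} + \frac{192 i}{5057} \approx -19060.0 + 0.037967 i$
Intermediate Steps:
$Y{\left(q,U \right)} = 0$
$J{\left(B \right)} = 2 B$ ($J{\left(B \right)} = \frac{10 B + 0}{5} = \frac{10 B}{5} = 2 B$)
$V{\left(S,v \right)} = \frac{S + v}{71 + S}$
$-19058 - V{\left(J{\left(\sqrt{1 - 5} \right)},119 \right)} = -19058 - \frac{2 \sqrt{1 - 5} + 119}{71 + 2 \sqrt{1 - 5}} = -19058 - \frac{2 \sqrt{-4} + 119}{71 + 2 \sqrt{-4}} = -19058 - \frac{2 \cdot 2 i + 119}{71 + 2 \cdot 2 i} = -19058 - \frac{4 i + 119}{71 + 4 i} = -19058 - \frac{71 - 4 i}{5057} \left(119 + 4 i\right) = -19058 - \frac{\left(71 - 4 i\right) \left(119 + 4 i\right)}{5057}$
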